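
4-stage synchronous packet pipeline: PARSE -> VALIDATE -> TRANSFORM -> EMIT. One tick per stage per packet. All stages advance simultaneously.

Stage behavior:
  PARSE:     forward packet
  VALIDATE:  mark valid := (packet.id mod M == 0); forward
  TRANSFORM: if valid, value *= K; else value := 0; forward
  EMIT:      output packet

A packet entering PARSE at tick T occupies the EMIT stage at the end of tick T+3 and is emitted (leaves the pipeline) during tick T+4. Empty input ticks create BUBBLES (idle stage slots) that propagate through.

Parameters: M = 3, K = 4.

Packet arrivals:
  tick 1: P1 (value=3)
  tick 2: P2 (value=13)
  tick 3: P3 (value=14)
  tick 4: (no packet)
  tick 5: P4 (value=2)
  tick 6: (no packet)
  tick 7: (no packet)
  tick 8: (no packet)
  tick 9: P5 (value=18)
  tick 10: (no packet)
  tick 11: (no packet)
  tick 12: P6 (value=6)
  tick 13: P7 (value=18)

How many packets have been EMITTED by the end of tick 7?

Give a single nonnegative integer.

Tick 1: [PARSE:P1(v=3,ok=F), VALIDATE:-, TRANSFORM:-, EMIT:-] out:-; in:P1
Tick 2: [PARSE:P2(v=13,ok=F), VALIDATE:P1(v=3,ok=F), TRANSFORM:-, EMIT:-] out:-; in:P2
Tick 3: [PARSE:P3(v=14,ok=F), VALIDATE:P2(v=13,ok=F), TRANSFORM:P1(v=0,ok=F), EMIT:-] out:-; in:P3
Tick 4: [PARSE:-, VALIDATE:P3(v=14,ok=T), TRANSFORM:P2(v=0,ok=F), EMIT:P1(v=0,ok=F)] out:-; in:-
Tick 5: [PARSE:P4(v=2,ok=F), VALIDATE:-, TRANSFORM:P3(v=56,ok=T), EMIT:P2(v=0,ok=F)] out:P1(v=0); in:P4
Tick 6: [PARSE:-, VALIDATE:P4(v=2,ok=F), TRANSFORM:-, EMIT:P3(v=56,ok=T)] out:P2(v=0); in:-
Tick 7: [PARSE:-, VALIDATE:-, TRANSFORM:P4(v=0,ok=F), EMIT:-] out:P3(v=56); in:-
Emitted by tick 7: ['P1', 'P2', 'P3']

Answer: 3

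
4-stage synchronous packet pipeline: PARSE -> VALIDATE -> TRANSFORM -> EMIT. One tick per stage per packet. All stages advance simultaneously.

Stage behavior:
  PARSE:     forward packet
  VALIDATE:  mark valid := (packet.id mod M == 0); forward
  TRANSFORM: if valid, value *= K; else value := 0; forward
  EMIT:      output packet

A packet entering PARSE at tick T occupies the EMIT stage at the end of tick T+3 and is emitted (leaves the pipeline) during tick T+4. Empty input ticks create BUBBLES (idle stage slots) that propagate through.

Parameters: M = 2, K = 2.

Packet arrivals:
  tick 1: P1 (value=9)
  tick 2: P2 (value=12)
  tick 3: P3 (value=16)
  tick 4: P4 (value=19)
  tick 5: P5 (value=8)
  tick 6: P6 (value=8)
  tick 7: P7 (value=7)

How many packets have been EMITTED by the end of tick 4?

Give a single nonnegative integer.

Answer: 0

Derivation:
Tick 1: [PARSE:P1(v=9,ok=F), VALIDATE:-, TRANSFORM:-, EMIT:-] out:-; in:P1
Tick 2: [PARSE:P2(v=12,ok=F), VALIDATE:P1(v=9,ok=F), TRANSFORM:-, EMIT:-] out:-; in:P2
Tick 3: [PARSE:P3(v=16,ok=F), VALIDATE:P2(v=12,ok=T), TRANSFORM:P1(v=0,ok=F), EMIT:-] out:-; in:P3
Tick 4: [PARSE:P4(v=19,ok=F), VALIDATE:P3(v=16,ok=F), TRANSFORM:P2(v=24,ok=T), EMIT:P1(v=0,ok=F)] out:-; in:P4
Emitted by tick 4: []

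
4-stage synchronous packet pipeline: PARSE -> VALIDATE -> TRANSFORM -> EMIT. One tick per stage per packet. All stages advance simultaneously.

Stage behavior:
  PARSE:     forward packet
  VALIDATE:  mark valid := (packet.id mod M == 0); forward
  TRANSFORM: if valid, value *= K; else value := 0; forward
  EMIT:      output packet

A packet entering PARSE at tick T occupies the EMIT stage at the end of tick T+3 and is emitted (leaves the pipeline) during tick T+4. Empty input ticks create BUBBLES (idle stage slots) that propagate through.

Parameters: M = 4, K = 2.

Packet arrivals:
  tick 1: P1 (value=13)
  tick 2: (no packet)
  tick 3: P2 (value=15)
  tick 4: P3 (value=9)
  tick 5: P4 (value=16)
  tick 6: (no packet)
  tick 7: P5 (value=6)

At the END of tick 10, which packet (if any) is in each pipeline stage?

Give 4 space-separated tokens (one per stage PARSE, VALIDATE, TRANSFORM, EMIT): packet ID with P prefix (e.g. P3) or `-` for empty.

Tick 1: [PARSE:P1(v=13,ok=F), VALIDATE:-, TRANSFORM:-, EMIT:-] out:-; in:P1
Tick 2: [PARSE:-, VALIDATE:P1(v=13,ok=F), TRANSFORM:-, EMIT:-] out:-; in:-
Tick 3: [PARSE:P2(v=15,ok=F), VALIDATE:-, TRANSFORM:P1(v=0,ok=F), EMIT:-] out:-; in:P2
Tick 4: [PARSE:P3(v=9,ok=F), VALIDATE:P2(v=15,ok=F), TRANSFORM:-, EMIT:P1(v=0,ok=F)] out:-; in:P3
Tick 5: [PARSE:P4(v=16,ok=F), VALIDATE:P3(v=9,ok=F), TRANSFORM:P2(v=0,ok=F), EMIT:-] out:P1(v=0); in:P4
Tick 6: [PARSE:-, VALIDATE:P4(v=16,ok=T), TRANSFORM:P3(v=0,ok=F), EMIT:P2(v=0,ok=F)] out:-; in:-
Tick 7: [PARSE:P5(v=6,ok=F), VALIDATE:-, TRANSFORM:P4(v=32,ok=T), EMIT:P3(v=0,ok=F)] out:P2(v=0); in:P5
Tick 8: [PARSE:-, VALIDATE:P5(v=6,ok=F), TRANSFORM:-, EMIT:P4(v=32,ok=T)] out:P3(v=0); in:-
Tick 9: [PARSE:-, VALIDATE:-, TRANSFORM:P5(v=0,ok=F), EMIT:-] out:P4(v=32); in:-
Tick 10: [PARSE:-, VALIDATE:-, TRANSFORM:-, EMIT:P5(v=0,ok=F)] out:-; in:-
At end of tick 10: ['-', '-', '-', 'P5']

Answer: - - - P5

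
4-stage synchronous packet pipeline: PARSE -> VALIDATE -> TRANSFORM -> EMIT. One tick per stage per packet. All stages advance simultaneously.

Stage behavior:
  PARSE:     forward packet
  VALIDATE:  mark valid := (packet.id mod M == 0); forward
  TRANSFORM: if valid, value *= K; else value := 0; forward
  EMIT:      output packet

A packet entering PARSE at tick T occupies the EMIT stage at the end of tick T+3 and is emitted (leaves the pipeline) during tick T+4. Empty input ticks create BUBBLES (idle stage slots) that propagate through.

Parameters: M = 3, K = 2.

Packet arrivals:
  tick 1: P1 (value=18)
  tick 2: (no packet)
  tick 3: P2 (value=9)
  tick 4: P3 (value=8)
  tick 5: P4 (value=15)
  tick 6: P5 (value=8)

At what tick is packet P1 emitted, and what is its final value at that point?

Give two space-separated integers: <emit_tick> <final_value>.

Tick 1: [PARSE:P1(v=18,ok=F), VALIDATE:-, TRANSFORM:-, EMIT:-] out:-; in:P1
Tick 2: [PARSE:-, VALIDATE:P1(v=18,ok=F), TRANSFORM:-, EMIT:-] out:-; in:-
Tick 3: [PARSE:P2(v=9,ok=F), VALIDATE:-, TRANSFORM:P1(v=0,ok=F), EMIT:-] out:-; in:P2
Tick 4: [PARSE:P3(v=8,ok=F), VALIDATE:P2(v=9,ok=F), TRANSFORM:-, EMIT:P1(v=0,ok=F)] out:-; in:P3
Tick 5: [PARSE:P4(v=15,ok=F), VALIDATE:P3(v=8,ok=T), TRANSFORM:P2(v=0,ok=F), EMIT:-] out:P1(v=0); in:P4
Tick 6: [PARSE:P5(v=8,ok=F), VALIDATE:P4(v=15,ok=F), TRANSFORM:P3(v=16,ok=T), EMIT:P2(v=0,ok=F)] out:-; in:P5
Tick 7: [PARSE:-, VALIDATE:P5(v=8,ok=F), TRANSFORM:P4(v=0,ok=F), EMIT:P3(v=16,ok=T)] out:P2(v=0); in:-
Tick 8: [PARSE:-, VALIDATE:-, TRANSFORM:P5(v=0,ok=F), EMIT:P4(v=0,ok=F)] out:P3(v=16); in:-
Tick 9: [PARSE:-, VALIDATE:-, TRANSFORM:-, EMIT:P5(v=0,ok=F)] out:P4(v=0); in:-
Tick 10: [PARSE:-, VALIDATE:-, TRANSFORM:-, EMIT:-] out:P5(v=0); in:-
P1: arrives tick 1, valid=False (id=1, id%3=1), emit tick 5, final value 0

Answer: 5 0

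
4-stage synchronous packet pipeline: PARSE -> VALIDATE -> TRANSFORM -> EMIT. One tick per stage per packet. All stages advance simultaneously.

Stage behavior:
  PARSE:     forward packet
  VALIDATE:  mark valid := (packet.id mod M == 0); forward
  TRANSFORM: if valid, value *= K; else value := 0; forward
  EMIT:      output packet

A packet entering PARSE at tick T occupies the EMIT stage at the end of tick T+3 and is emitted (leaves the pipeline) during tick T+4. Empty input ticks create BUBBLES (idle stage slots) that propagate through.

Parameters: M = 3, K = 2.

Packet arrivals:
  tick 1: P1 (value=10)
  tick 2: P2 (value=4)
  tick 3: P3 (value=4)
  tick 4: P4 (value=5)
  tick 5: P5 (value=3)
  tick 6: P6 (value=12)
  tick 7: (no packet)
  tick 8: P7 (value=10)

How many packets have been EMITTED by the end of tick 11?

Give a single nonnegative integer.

Answer: 6

Derivation:
Tick 1: [PARSE:P1(v=10,ok=F), VALIDATE:-, TRANSFORM:-, EMIT:-] out:-; in:P1
Tick 2: [PARSE:P2(v=4,ok=F), VALIDATE:P1(v=10,ok=F), TRANSFORM:-, EMIT:-] out:-; in:P2
Tick 3: [PARSE:P3(v=4,ok=F), VALIDATE:P2(v=4,ok=F), TRANSFORM:P1(v=0,ok=F), EMIT:-] out:-; in:P3
Tick 4: [PARSE:P4(v=5,ok=F), VALIDATE:P3(v=4,ok=T), TRANSFORM:P2(v=0,ok=F), EMIT:P1(v=0,ok=F)] out:-; in:P4
Tick 5: [PARSE:P5(v=3,ok=F), VALIDATE:P4(v=5,ok=F), TRANSFORM:P3(v=8,ok=T), EMIT:P2(v=0,ok=F)] out:P1(v=0); in:P5
Tick 6: [PARSE:P6(v=12,ok=F), VALIDATE:P5(v=3,ok=F), TRANSFORM:P4(v=0,ok=F), EMIT:P3(v=8,ok=T)] out:P2(v=0); in:P6
Tick 7: [PARSE:-, VALIDATE:P6(v=12,ok=T), TRANSFORM:P5(v=0,ok=F), EMIT:P4(v=0,ok=F)] out:P3(v=8); in:-
Tick 8: [PARSE:P7(v=10,ok=F), VALIDATE:-, TRANSFORM:P6(v=24,ok=T), EMIT:P5(v=0,ok=F)] out:P4(v=0); in:P7
Tick 9: [PARSE:-, VALIDATE:P7(v=10,ok=F), TRANSFORM:-, EMIT:P6(v=24,ok=T)] out:P5(v=0); in:-
Tick 10: [PARSE:-, VALIDATE:-, TRANSFORM:P7(v=0,ok=F), EMIT:-] out:P6(v=24); in:-
Tick 11: [PARSE:-, VALIDATE:-, TRANSFORM:-, EMIT:P7(v=0,ok=F)] out:-; in:-
Emitted by tick 11: ['P1', 'P2', 'P3', 'P4', 'P5', 'P6']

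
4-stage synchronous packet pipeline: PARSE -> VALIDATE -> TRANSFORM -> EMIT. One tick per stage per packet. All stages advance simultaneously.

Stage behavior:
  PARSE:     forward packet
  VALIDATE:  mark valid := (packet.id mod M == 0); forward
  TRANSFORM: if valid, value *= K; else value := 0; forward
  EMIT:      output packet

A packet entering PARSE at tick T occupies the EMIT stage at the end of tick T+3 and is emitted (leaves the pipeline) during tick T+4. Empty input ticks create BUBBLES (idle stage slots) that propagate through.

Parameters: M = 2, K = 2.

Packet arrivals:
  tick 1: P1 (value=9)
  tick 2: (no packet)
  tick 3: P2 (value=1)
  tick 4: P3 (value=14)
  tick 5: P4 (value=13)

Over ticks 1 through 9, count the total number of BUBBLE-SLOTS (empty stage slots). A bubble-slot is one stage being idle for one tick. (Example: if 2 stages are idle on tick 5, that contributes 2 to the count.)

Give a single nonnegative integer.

Answer: 20

Derivation:
Tick 1: [PARSE:P1(v=9,ok=F), VALIDATE:-, TRANSFORM:-, EMIT:-] out:-; bubbles=3
Tick 2: [PARSE:-, VALIDATE:P1(v=9,ok=F), TRANSFORM:-, EMIT:-] out:-; bubbles=3
Tick 3: [PARSE:P2(v=1,ok=F), VALIDATE:-, TRANSFORM:P1(v=0,ok=F), EMIT:-] out:-; bubbles=2
Tick 4: [PARSE:P3(v=14,ok=F), VALIDATE:P2(v=1,ok=T), TRANSFORM:-, EMIT:P1(v=0,ok=F)] out:-; bubbles=1
Tick 5: [PARSE:P4(v=13,ok=F), VALIDATE:P3(v=14,ok=F), TRANSFORM:P2(v=2,ok=T), EMIT:-] out:P1(v=0); bubbles=1
Tick 6: [PARSE:-, VALIDATE:P4(v=13,ok=T), TRANSFORM:P3(v=0,ok=F), EMIT:P2(v=2,ok=T)] out:-; bubbles=1
Tick 7: [PARSE:-, VALIDATE:-, TRANSFORM:P4(v=26,ok=T), EMIT:P3(v=0,ok=F)] out:P2(v=2); bubbles=2
Tick 8: [PARSE:-, VALIDATE:-, TRANSFORM:-, EMIT:P4(v=26,ok=T)] out:P3(v=0); bubbles=3
Tick 9: [PARSE:-, VALIDATE:-, TRANSFORM:-, EMIT:-] out:P4(v=26); bubbles=4
Total bubble-slots: 20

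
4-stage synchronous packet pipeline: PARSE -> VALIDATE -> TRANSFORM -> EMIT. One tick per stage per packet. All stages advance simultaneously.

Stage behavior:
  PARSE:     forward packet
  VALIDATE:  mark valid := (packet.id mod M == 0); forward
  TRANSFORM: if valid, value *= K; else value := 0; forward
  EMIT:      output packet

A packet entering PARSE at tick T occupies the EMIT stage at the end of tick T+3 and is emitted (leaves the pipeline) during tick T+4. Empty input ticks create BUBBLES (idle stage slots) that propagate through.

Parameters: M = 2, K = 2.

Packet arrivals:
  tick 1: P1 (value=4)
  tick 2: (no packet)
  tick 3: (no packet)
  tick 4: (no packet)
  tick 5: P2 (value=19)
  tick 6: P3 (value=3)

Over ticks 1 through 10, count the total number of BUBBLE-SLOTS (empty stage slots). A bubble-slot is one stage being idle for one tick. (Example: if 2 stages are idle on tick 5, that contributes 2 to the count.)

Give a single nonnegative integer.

Tick 1: [PARSE:P1(v=4,ok=F), VALIDATE:-, TRANSFORM:-, EMIT:-] out:-; bubbles=3
Tick 2: [PARSE:-, VALIDATE:P1(v=4,ok=F), TRANSFORM:-, EMIT:-] out:-; bubbles=3
Tick 3: [PARSE:-, VALIDATE:-, TRANSFORM:P1(v=0,ok=F), EMIT:-] out:-; bubbles=3
Tick 4: [PARSE:-, VALIDATE:-, TRANSFORM:-, EMIT:P1(v=0,ok=F)] out:-; bubbles=3
Tick 5: [PARSE:P2(v=19,ok=F), VALIDATE:-, TRANSFORM:-, EMIT:-] out:P1(v=0); bubbles=3
Tick 6: [PARSE:P3(v=3,ok=F), VALIDATE:P2(v=19,ok=T), TRANSFORM:-, EMIT:-] out:-; bubbles=2
Tick 7: [PARSE:-, VALIDATE:P3(v=3,ok=F), TRANSFORM:P2(v=38,ok=T), EMIT:-] out:-; bubbles=2
Tick 8: [PARSE:-, VALIDATE:-, TRANSFORM:P3(v=0,ok=F), EMIT:P2(v=38,ok=T)] out:-; bubbles=2
Tick 9: [PARSE:-, VALIDATE:-, TRANSFORM:-, EMIT:P3(v=0,ok=F)] out:P2(v=38); bubbles=3
Tick 10: [PARSE:-, VALIDATE:-, TRANSFORM:-, EMIT:-] out:P3(v=0); bubbles=4
Total bubble-slots: 28

Answer: 28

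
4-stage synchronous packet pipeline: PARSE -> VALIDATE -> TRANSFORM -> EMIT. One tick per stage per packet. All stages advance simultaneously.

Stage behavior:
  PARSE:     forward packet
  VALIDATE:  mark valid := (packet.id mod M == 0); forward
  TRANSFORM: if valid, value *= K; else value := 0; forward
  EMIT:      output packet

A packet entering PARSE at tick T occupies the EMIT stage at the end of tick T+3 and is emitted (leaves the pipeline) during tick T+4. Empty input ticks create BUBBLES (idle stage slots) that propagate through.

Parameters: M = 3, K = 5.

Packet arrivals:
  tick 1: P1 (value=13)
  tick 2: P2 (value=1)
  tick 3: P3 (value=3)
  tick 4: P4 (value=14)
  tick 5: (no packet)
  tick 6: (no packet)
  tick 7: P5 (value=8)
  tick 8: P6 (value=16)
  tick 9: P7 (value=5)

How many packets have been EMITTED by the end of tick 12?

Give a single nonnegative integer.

Answer: 6

Derivation:
Tick 1: [PARSE:P1(v=13,ok=F), VALIDATE:-, TRANSFORM:-, EMIT:-] out:-; in:P1
Tick 2: [PARSE:P2(v=1,ok=F), VALIDATE:P1(v=13,ok=F), TRANSFORM:-, EMIT:-] out:-; in:P2
Tick 3: [PARSE:P3(v=3,ok=F), VALIDATE:P2(v=1,ok=F), TRANSFORM:P1(v=0,ok=F), EMIT:-] out:-; in:P3
Tick 4: [PARSE:P4(v=14,ok=F), VALIDATE:P3(v=3,ok=T), TRANSFORM:P2(v=0,ok=F), EMIT:P1(v=0,ok=F)] out:-; in:P4
Tick 5: [PARSE:-, VALIDATE:P4(v=14,ok=F), TRANSFORM:P3(v=15,ok=T), EMIT:P2(v=0,ok=F)] out:P1(v=0); in:-
Tick 6: [PARSE:-, VALIDATE:-, TRANSFORM:P4(v=0,ok=F), EMIT:P3(v=15,ok=T)] out:P2(v=0); in:-
Tick 7: [PARSE:P5(v=8,ok=F), VALIDATE:-, TRANSFORM:-, EMIT:P4(v=0,ok=F)] out:P3(v=15); in:P5
Tick 8: [PARSE:P6(v=16,ok=F), VALIDATE:P5(v=8,ok=F), TRANSFORM:-, EMIT:-] out:P4(v=0); in:P6
Tick 9: [PARSE:P7(v=5,ok=F), VALIDATE:P6(v=16,ok=T), TRANSFORM:P5(v=0,ok=F), EMIT:-] out:-; in:P7
Tick 10: [PARSE:-, VALIDATE:P7(v=5,ok=F), TRANSFORM:P6(v=80,ok=T), EMIT:P5(v=0,ok=F)] out:-; in:-
Tick 11: [PARSE:-, VALIDATE:-, TRANSFORM:P7(v=0,ok=F), EMIT:P6(v=80,ok=T)] out:P5(v=0); in:-
Tick 12: [PARSE:-, VALIDATE:-, TRANSFORM:-, EMIT:P7(v=0,ok=F)] out:P6(v=80); in:-
Emitted by tick 12: ['P1', 'P2', 'P3', 'P4', 'P5', 'P6']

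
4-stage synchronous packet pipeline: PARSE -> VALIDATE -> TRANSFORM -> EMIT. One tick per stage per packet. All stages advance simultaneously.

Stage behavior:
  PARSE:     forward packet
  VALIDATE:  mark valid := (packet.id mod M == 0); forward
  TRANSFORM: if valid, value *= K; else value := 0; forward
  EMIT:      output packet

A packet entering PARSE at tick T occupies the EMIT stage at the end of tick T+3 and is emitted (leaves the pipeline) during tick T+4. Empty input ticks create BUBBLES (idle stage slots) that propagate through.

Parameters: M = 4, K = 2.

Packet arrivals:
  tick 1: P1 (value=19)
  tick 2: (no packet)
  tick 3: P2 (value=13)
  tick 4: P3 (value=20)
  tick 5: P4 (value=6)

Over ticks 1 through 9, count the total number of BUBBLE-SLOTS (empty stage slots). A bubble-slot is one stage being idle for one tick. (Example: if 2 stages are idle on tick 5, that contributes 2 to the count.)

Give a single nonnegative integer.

Tick 1: [PARSE:P1(v=19,ok=F), VALIDATE:-, TRANSFORM:-, EMIT:-] out:-; bubbles=3
Tick 2: [PARSE:-, VALIDATE:P1(v=19,ok=F), TRANSFORM:-, EMIT:-] out:-; bubbles=3
Tick 3: [PARSE:P2(v=13,ok=F), VALIDATE:-, TRANSFORM:P1(v=0,ok=F), EMIT:-] out:-; bubbles=2
Tick 4: [PARSE:P3(v=20,ok=F), VALIDATE:P2(v=13,ok=F), TRANSFORM:-, EMIT:P1(v=0,ok=F)] out:-; bubbles=1
Tick 5: [PARSE:P4(v=6,ok=F), VALIDATE:P3(v=20,ok=F), TRANSFORM:P2(v=0,ok=F), EMIT:-] out:P1(v=0); bubbles=1
Tick 6: [PARSE:-, VALIDATE:P4(v=6,ok=T), TRANSFORM:P3(v=0,ok=F), EMIT:P2(v=0,ok=F)] out:-; bubbles=1
Tick 7: [PARSE:-, VALIDATE:-, TRANSFORM:P4(v=12,ok=T), EMIT:P3(v=0,ok=F)] out:P2(v=0); bubbles=2
Tick 8: [PARSE:-, VALIDATE:-, TRANSFORM:-, EMIT:P4(v=12,ok=T)] out:P3(v=0); bubbles=3
Tick 9: [PARSE:-, VALIDATE:-, TRANSFORM:-, EMIT:-] out:P4(v=12); bubbles=4
Total bubble-slots: 20

Answer: 20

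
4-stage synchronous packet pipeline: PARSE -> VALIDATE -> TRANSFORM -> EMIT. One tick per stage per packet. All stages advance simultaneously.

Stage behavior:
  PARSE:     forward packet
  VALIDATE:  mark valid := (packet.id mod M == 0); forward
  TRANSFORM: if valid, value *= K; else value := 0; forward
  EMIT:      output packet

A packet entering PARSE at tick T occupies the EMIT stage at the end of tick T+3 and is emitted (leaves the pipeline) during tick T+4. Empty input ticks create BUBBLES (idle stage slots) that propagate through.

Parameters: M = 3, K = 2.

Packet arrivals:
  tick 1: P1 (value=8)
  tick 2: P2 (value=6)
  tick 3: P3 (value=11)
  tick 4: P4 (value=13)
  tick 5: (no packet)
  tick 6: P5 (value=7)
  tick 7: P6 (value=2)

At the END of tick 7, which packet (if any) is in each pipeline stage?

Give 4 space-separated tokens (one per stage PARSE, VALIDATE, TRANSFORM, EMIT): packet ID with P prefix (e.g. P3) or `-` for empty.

Answer: P6 P5 - P4

Derivation:
Tick 1: [PARSE:P1(v=8,ok=F), VALIDATE:-, TRANSFORM:-, EMIT:-] out:-; in:P1
Tick 2: [PARSE:P2(v=6,ok=F), VALIDATE:P1(v=8,ok=F), TRANSFORM:-, EMIT:-] out:-; in:P2
Tick 3: [PARSE:P3(v=11,ok=F), VALIDATE:P2(v=6,ok=F), TRANSFORM:P1(v=0,ok=F), EMIT:-] out:-; in:P3
Tick 4: [PARSE:P4(v=13,ok=F), VALIDATE:P3(v=11,ok=T), TRANSFORM:P2(v=0,ok=F), EMIT:P1(v=0,ok=F)] out:-; in:P4
Tick 5: [PARSE:-, VALIDATE:P4(v=13,ok=F), TRANSFORM:P3(v=22,ok=T), EMIT:P2(v=0,ok=F)] out:P1(v=0); in:-
Tick 6: [PARSE:P5(v=7,ok=F), VALIDATE:-, TRANSFORM:P4(v=0,ok=F), EMIT:P3(v=22,ok=T)] out:P2(v=0); in:P5
Tick 7: [PARSE:P6(v=2,ok=F), VALIDATE:P5(v=7,ok=F), TRANSFORM:-, EMIT:P4(v=0,ok=F)] out:P3(v=22); in:P6
At end of tick 7: ['P6', 'P5', '-', 'P4']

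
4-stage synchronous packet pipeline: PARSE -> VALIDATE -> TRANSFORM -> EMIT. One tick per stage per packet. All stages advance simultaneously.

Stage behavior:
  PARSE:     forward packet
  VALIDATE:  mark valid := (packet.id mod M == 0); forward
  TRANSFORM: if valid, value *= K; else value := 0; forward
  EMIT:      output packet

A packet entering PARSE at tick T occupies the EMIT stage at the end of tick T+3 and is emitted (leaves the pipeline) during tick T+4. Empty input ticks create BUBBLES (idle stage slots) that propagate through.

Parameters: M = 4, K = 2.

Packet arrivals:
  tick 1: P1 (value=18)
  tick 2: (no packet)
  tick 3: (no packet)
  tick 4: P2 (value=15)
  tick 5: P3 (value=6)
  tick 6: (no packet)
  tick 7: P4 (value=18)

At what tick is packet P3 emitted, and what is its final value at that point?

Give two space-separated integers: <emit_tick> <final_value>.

Answer: 9 0

Derivation:
Tick 1: [PARSE:P1(v=18,ok=F), VALIDATE:-, TRANSFORM:-, EMIT:-] out:-; in:P1
Tick 2: [PARSE:-, VALIDATE:P1(v=18,ok=F), TRANSFORM:-, EMIT:-] out:-; in:-
Tick 3: [PARSE:-, VALIDATE:-, TRANSFORM:P1(v=0,ok=F), EMIT:-] out:-; in:-
Tick 4: [PARSE:P2(v=15,ok=F), VALIDATE:-, TRANSFORM:-, EMIT:P1(v=0,ok=F)] out:-; in:P2
Tick 5: [PARSE:P3(v=6,ok=F), VALIDATE:P2(v=15,ok=F), TRANSFORM:-, EMIT:-] out:P1(v=0); in:P3
Tick 6: [PARSE:-, VALIDATE:P3(v=6,ok=F), TRANSFORM:P2(v=0,ok=F), EMIT:-] out:-; in:-
Tick 7: [PARSE:P4(v=18,ok=F), VALIDATE:-, TRANSFORM:P3(v=0,ok=F), EMIT:P2(v=0,ok=F)] out:-; in:P4
Tick 8: [PARSE:-, VALIDATE:P4(v=18,ok=T), TRANSFORM:-, EMIT:P3(v=0,ok=F)] out:P2(v=0); in:-
Tick 9: [PARSE:-, VALIDATE:-, TRANSFORM:P4(v=36,ok=T), EMIT:-] out:P3(v=0); in:-
Tick 10: [PARSE:-, VALIDATE:-, TRANSFORM:-, EMIT:P4(v=36,ok=T)] out:-; in:-
Tick 11: [PARSE:-, VALIDATE:-, TRANSFORM:-, EMIT:-] out:P4(v=36); in:-
P3: arrives tick 5, valid=False (id=3, id%4=3), emit tick 9, final value 0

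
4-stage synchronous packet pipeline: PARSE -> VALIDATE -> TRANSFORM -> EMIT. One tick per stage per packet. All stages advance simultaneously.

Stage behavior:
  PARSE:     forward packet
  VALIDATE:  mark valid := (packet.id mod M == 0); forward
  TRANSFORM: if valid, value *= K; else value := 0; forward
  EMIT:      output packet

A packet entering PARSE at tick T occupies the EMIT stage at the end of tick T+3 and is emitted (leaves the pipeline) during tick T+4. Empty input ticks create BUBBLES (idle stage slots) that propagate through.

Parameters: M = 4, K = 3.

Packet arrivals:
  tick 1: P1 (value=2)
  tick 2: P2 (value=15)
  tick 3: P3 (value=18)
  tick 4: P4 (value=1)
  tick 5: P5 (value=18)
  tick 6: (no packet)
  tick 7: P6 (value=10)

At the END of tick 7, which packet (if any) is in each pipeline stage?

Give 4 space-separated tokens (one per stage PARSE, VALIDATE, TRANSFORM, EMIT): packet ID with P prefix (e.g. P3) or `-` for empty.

Tick 1: [PARSE:P1(v=2,ok=F), VALIDATE:-, TRANSFORM:-, EMIT:-] out:-; in:P1
Tick 2: [PARSE:P2(v=15,ok=F), VALIDATE:P1(v=2,ok=F), TRANSFORM:-, EMIT:-] out:-; in:P2
Tick 3: [PARSE:P3(v=18,ok=F), VALIDATE:P2(v=15,ok=F), TRANSFORM:P1(v=0,ok=F), EMIT:-] out:-; in:P3
Tick 4: [PARSE:P4(v=1,ok=F), VALIDATE:P3(v=18,ok=F), TRANSFORM:P2(v=0,ok=F), EMIT:P1(v=0,ok=F)] out:-; in:P4
Tick 5: [PARSE:P5(v=18,ok=F), VALIDATE:P4(v=1,ok=T), TRANSFORM:P3(v=0,ok=F), EMIT:P2(v=0,ok=F)] out:P1(v=0); in:P5
Tick 6: [PARSE:-, VALIDATE:P5(v=18,ok=F), TRANSFORM:P4(v=3,ok=T), EMIT:P3(v=0,ok=F)] out:P2(v=0); in:-
Tick 7: [PARSE:P6(v=10,ok=F), VALIDATE:-, TRANSFORM:P5(v=0,ok=F), EMIT:P4(v=3,ok=T)] out:P3(v=0); in:P6
At end of tick 7: ['P6', '-', 'P5', 'P4']

Answer: P6 - P5 P4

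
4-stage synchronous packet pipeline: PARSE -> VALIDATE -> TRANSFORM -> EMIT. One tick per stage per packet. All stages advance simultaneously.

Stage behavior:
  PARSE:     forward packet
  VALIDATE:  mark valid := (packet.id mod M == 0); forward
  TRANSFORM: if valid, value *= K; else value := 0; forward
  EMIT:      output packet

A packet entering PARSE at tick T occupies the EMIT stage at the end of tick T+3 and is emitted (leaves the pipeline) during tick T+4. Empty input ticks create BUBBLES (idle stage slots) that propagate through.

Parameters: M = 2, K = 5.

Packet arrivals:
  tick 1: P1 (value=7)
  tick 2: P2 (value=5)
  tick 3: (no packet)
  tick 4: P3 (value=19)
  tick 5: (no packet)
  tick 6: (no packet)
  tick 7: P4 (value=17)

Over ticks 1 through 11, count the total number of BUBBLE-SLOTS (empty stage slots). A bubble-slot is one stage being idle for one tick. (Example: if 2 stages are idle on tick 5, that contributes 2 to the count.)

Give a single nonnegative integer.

Tick 1: [PARSE:P1(v=7,ok=F), VALIDATE:-, TRANSFORM:-, EMIT:-] out:-; bubbles=3
Tick 2: [PARSE:P2(v=5,ok=F), VALIDATE:P1(v=7,ok=F), TRANSFORM:-, EMIT:-] out:-; bubbles=2
Tick 3: [PARSE:-, VALIDATE:P2(v=5,ok=T), TRANSFORM:P1(v=0,ok=F), EMIT:-] out:-; bubbles=2
Tick 4: [PARSE:P3(v=19,ok=F), VALIDATE:-, TRANSFORM:P2(v=25,ok=T), EMIT:P1(v=0,ok=F)] out:-; bubbles=1
Tick 5: [PARSE:-, VALIDATE:P3(v=19,ok=F), TRANSFORM:-, EMIT:P2(v=25,ok=T)] out:P1(v=0); bubbles=2
Tick 6: [PARSE:-, VALIDATE:-, TRANSFORM:P3(v=0,ok=F), EMIT:-] out:P2(v=25); bubbles=3
Tick 7: [PARSE:P4(v=17,ok=F), VALIDATE:-, TRANSFORM:-, EMIT:P3(v=0,ok=F)] out:-; bubbles=2
Tick 8: [PARSE:-, VALIDATE:P4(v=17,ok=T), TRANSFORM:-, EMIT:-] out:P3(v=0); bubbles=3
Tick 9: [PARSE:-, VALIDATE:-, TRANSFORM:P4(v=85,ok=T), EMIT:-] out:-; bubbles=3
Tick 10: [PARSE:-, VALIDATE:-, TRANSFORM:-, EMIT:P4(v=85,ok=T)] out:-; bubbles=3
Tick 11: [PARSE:-, VALIDATE:-, TRANSFORM:-, EMIT:-] out:P4(v=85); bubbles=4
Total bubble-slots: 28

Answer: 28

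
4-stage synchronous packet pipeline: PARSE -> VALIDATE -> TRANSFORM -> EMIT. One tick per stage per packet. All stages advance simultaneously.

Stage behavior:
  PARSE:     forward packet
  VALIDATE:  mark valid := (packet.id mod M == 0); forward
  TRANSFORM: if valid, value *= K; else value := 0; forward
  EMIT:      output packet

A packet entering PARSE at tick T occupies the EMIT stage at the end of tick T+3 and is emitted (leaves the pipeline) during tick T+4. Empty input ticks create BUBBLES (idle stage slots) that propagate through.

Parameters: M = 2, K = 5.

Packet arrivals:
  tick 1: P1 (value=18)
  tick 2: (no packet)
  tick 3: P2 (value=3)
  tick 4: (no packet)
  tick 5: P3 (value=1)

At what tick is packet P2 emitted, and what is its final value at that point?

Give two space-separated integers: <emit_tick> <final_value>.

Answer: 7 15

Derivation:
Tick 1: [PARSE:P1(v=18,ok=F), VALIDATE:-, TRANSFORM:-, EMIT:-] out:-; in:P1
Tick 2: [PARSE:-, VALIDATE:P1(v=18,ok=F), TRANSFORM:-, EMIT:-] out:-; in:-
Tick 3: [PARSE:P2(v=3,ok=F), VALIDATE:-, TRANSFORM:P1(v=0,ok=F), EMIT:-] out:-; in:P2
Tick 4: [PARSE:-, VALIDATE:P2(v=3,ok=T), TRANSFORM:-, EMIT:P1(v=0,ok=F)] out:-; in:-
Tick 5: [PARSE:P3(v=1,ok=F), VALIDATE:-, TRANSFORM:P2(v=15,ok=T), EMIT:-] out:P1(v=0); in:P3
Tick 6: [PARSE:-, VALIDATE:P3(v=1,ok=F), TRANSFORM:-, EMIT:P2(v=15,ok=T)] out:-; in:-
Tick 7: [PARSE:-, VALIDATE:-, TRANSFORM:P3(v=0,ok=F), EMIT:-] out:P2(v=15); in:-
Tick 8: [PARSE:-, VALIDATE:-, TRANSFORM:-, EMIT:P3(v=0,ok=F)] out:-; in:-
Tick 9: [PARSE:-, VALIDATE:-, TRANSFORM:-, EMIT:-] out:P3(v=0); in:-
P2: arrives tick 3, valid=True (id=2, id%2=0), emit tick 7, final value 15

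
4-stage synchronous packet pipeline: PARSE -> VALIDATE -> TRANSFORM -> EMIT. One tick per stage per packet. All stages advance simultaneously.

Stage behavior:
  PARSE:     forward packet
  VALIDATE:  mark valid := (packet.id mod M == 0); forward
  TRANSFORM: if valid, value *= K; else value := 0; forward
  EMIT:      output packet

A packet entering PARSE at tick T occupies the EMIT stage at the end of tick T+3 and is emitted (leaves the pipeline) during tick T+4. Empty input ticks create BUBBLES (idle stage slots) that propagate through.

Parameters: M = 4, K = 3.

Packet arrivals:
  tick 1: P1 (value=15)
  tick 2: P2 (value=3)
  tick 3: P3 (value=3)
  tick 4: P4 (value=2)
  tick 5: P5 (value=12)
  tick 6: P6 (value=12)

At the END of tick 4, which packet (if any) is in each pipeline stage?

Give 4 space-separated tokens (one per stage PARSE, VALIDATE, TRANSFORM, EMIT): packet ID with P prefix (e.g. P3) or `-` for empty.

Answer: P4 P3 P2 P1

Derivation:
Tick 1: [PARSE:P1(v=15,ok=F), VALIDATE:-, TRANSFORM:-, EMIT:-] out:-; in:P1
Tick 2: [PARSE:P2(v=3,ok=F), VALIDATE:P1(v=15,ok=F), TRANSFORM:-, EMIT:-] out:-; in:P2
Tick 3: [PARSE:P3(v=3,ok=F), VALIDATE:P2(v=3,ok=F), TRANSFORM:P1(v=0,ok=F), EMIT:-] out:-; in:P3
Tick 4: [PARSE:P4(v=2,ok=F), VALIDATE:P3(v=3,ok=F), TRANSFORM:P2(v=0,ok=F), EMIT:P1(v=0,ok=F)] out:-; in:P4
At end of tick 4: ['P4', 'P3', 'P2', 'P1']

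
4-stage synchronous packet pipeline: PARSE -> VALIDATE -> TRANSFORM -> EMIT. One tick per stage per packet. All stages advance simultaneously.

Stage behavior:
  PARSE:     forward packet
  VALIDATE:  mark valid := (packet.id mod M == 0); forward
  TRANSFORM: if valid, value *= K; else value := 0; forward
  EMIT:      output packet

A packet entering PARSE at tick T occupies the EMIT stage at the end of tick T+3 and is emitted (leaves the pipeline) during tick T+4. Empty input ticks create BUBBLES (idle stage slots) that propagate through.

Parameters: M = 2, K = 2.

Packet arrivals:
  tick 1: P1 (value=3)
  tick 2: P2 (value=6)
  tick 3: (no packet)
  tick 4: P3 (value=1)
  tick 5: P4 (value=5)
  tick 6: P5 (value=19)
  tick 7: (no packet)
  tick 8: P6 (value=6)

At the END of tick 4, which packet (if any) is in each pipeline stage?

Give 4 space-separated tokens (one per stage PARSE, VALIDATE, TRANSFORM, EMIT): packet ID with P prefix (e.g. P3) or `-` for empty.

Tick 1: [PARSE:P1(v=3,ok=F), VALIDATE:-, TRANSFORM:-, EMIT:-] out:-; in:P1
Tick 2: [PARSE:P2(v=6,ok=F), VALIDATE:P1(v=3,ok=F), TRANSFORM:-, EMIT:-] out:-; in:P2
Tick 3: [PARSE:-, VALIDATE:P2(v=6,ok=T), TRANSFORM:P1(v=0,ok=F), EMIT:-] out:-; in:-
Tick 4: [PARSE:P3(v=1,ok=F), VALIDATE:-, TRANSFORM:P2(v=12,ok=T), EMIT:P1(v=0,ok=F)] out:-; in:P3
At end of tick 4: ['P3', '-', 'P2', 'P1']

Answer: P3 - P2 P1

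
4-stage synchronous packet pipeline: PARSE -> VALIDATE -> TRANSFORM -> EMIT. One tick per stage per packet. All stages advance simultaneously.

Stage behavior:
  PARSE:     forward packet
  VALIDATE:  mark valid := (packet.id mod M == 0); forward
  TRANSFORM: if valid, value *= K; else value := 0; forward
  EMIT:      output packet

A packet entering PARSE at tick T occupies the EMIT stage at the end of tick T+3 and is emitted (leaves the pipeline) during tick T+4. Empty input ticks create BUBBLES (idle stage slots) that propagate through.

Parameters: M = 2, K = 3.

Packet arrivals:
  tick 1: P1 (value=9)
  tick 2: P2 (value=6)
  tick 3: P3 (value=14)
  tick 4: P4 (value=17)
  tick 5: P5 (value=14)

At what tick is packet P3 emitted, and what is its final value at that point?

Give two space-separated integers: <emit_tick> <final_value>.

Answer: 7 0

Derivation:
Tick 1: [PARSE:P1(v=9,ok=F), VALIDATE:-, TRANSFORM:-, EMIT:-] out:-; in:P1
Tick 2: [PARSE:P2(v=6,ok=F), VALIDATE:P1(v=9,ok=F), TRANSFORM:-, EMIT:-] out:-; in:P2
Tick 3: [PARSE:P3(v=14,ok=F), VALIDATE:P2(v=6,ok=T), TRANSFORM:P1(v=0,ok=F), EMIT:-] out:-; in:P3
Tick 4: [PARSE:P4(v=17,ok=F), VALIDATE:P3(v=14,ok=F), TRANSFORM:P2(v=18,ok=T), EMIT:P1(v=0,ok=F)] out:-; in:P4
Tick 5: [PARSE:P5(v=14,ok=F), VALIDATE:P4(v=17,ok=T), TRANSFORM:P3(v=0,ok=F), EMIT:P2(v=18,ok=T)] out:P1(v=0); in:P5
Tick 6: [PARSE:-, VALIDATE:P5(v=14,ok=F), TRANSFORM:P4(v=51,ok=T), EMIT:P3(v=0,ok=F)] out:P2(v=18); in:-
Tick 7: [PARSE:-, VALIDATE:-, TRANSFORM:P5(v=0,ok=F), EMIT:P4(v=51,ok=T)] out:P3(v=0); in:-
Tick 8: [PARSE:-, VALIDATE:-, TRANSFORM:-, EMIT:P5(v=0,ok=F)] out:P4(v=51); in:-
Tick 9: [PARSE:-, VALIDATE:-, TRANSFORM:-, EMIT:-] out:P5(v=0); in:-
P3: arrives tick 3, valid=False (id=3, id%2=1), emit tick 7, final value 0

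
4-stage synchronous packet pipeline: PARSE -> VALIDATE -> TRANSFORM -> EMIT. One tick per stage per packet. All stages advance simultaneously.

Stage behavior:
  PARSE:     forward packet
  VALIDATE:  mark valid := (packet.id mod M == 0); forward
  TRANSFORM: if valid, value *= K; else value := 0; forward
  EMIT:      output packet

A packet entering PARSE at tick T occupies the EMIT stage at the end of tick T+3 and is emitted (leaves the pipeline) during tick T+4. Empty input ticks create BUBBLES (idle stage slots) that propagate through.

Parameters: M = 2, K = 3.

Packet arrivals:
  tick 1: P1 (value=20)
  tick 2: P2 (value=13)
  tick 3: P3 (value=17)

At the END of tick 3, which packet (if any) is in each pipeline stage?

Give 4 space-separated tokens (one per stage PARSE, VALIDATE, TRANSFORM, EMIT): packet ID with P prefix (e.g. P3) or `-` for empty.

Answer: P3 P2 P1 -

Derivation:
Tick 1: [PARSE:P1(v=20,ok=F), VALIDATE:-, TRANSFORM:-, EMIT:-] out:-; in:P1
Tick 2: [PARSE:P2(v=13,ok=F), VALIDATE:P1(v=20,ok=F), TRANSFORM:-, EMIT:-] out:-; in:P2
Tick 3: [PARSE:P3(v=17,ok=F), VALIDATE:P2(v=13,ok=T), TRANSFORM:P1(v=0,ok=F), EMIT:-] out:-; in:P3
At end of tick 3: ['P3', 'P2', 'P1', '-']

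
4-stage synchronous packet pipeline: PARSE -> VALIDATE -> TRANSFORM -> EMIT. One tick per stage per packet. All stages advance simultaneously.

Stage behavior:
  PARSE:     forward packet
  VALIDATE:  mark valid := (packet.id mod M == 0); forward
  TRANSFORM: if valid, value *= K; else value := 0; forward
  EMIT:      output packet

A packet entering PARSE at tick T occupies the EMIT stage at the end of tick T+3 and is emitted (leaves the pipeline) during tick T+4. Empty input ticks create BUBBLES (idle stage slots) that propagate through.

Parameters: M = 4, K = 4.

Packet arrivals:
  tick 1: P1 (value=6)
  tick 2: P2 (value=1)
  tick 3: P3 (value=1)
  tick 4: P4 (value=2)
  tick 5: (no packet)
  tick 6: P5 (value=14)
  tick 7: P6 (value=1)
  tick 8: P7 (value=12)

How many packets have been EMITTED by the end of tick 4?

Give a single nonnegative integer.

Tick 1: [PARSE:P1(v=6,ok=F), VALIDATE:-, TRANSFORM:-, EMIT:-] out:-; in:P1
Tick 2: [PARSE:P2(v=1,ok=F), VALIDATE:P1(v=6,ok=F), TRANSFORM:-, EMIT:-] out:-; in:P2
Tick 3: [PARSE:P3(v=1,ok=F), VALIDATE:P2(v=1,ok=F), TRANSFORM:P1(v=0,ok=F), EMIT:-] out:-; in:P3
Tick 4: [PARSE:P4(v=2,ok=F), VALIDATE:P3(v=1,ok=F), TRANSFORM:P2(v=0,ok=F), EMIT:P1(v=0,ok=F)] out:-; in:P4
Emitted by tick 4: []

Answer: 0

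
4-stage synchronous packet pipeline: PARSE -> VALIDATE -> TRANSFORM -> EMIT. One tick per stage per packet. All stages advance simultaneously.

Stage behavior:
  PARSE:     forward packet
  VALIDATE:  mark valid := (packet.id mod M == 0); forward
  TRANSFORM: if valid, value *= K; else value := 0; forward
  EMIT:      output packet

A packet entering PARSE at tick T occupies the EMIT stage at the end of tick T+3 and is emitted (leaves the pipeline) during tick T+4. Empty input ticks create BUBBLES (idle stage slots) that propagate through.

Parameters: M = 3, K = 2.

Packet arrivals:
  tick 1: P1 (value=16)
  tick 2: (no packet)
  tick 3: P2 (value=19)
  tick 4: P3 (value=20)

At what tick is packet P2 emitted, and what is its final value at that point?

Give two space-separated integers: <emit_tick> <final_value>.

Answer: 7 0

Derivation:
Tick 1: [PARSE:P1(v=16,ok=F), VALIDATE:-, TRANSFORM:-, EMIT:-] out:-; in:P1
Tick 2: [PARSE:-, VALIDATE:P1(v=16,ok=F), TRANSFORM:-, EMIT:-] out:-; in:-
Tick 3: [PARSE:P2(v=19,ok=F), VALIDATE:-, TRANSFORM:P1(v=0,ok=F), EMIT:-] out:-; in:P2
Tick 4: [PARSE:P3(v=20,ok=F), VALIDATE:P2(v=19,ok=F), TRANSFORM:-, EMIT:P1(v=0,ok=F)] out:-; in:P3
Tick 5: [PARSE:-, VALIDATE:P3(v=20,ok=T), TRANSFORM:P2(v=0,ok=F), EMIT:-] out:P1(v=0); in:-
Tick 6: [PARSE:-, VALIDATE:-, TRANSFORM:P3(v=40,ok=T), EMIT:P2(v=0,ok=F)] out:-; in:-
Tick 7: [PARSE:-, VALIDATE:-, TRANSFORM:-, EMIT:P3(v=40,ok=T)] out:P2(v=0); in:-
Tick 8: [PARSE:-, VALIDATE:-, TRANSFORM:-, EMIT:-] out:P3(v=40); in:-
P2: arrives tick 3, valid=False (id=2, id%3=2), emit tick 7, final value 0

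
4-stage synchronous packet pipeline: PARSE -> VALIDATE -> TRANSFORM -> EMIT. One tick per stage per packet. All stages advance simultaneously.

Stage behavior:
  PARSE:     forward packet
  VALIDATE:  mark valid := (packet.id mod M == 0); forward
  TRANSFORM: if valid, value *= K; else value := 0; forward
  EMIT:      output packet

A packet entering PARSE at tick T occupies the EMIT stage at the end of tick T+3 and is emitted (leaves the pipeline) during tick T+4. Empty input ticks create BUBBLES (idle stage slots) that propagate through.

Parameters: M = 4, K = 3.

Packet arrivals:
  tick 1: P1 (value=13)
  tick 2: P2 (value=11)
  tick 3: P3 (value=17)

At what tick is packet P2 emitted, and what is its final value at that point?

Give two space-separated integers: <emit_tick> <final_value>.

Answer: 6 0

Derivation:
Tick 1: [PARSE:P1(v=13,ok=F), VALIDATE:-, TRANSFORM:-, EMIT:-] out:-; in:P1
Tick 2: [PARSE:P2(v=11,ok=F), VALIDATE:P1(v=13,ok=F), TRANSFORM:-, EMIT:-] out:-; in:P2
Tick 3: [PARSE:P3(v=17,ok=F), VALIDATE:P2(v=11,ok=F), TRANSFORM:P1(v=0,ok=F), EMIT:-] out:-; in:P3
Tick 4: [PARSE:-, VALIDATE:P3(v=17,ok=F), TRANSFORM:P2(v=0,ok=F), EMIT:P1(v=0,ok=F)] out:-; in:-
Tick 5: [PARSE:-, VALIDATE:-, TRANSFORM:P3(v=0,ok=F), EMIT:P2(v=0,ok=F)] out:P1(v=0); in:-
Tick 6: [PARSE:-, VALIDATE:-, TRANSFORM:-, EMIT:P3(v=0,ok=F)] out:P2(v=0); in:-
Tick 7: [PARSE:-, VALIDATE:-, TRANSFORM:-, EMIT:-] out:P3(v=0); in:-
P2: arrives tick 2, valid=False (id=2, id%4=2), emit tick 6, final value 0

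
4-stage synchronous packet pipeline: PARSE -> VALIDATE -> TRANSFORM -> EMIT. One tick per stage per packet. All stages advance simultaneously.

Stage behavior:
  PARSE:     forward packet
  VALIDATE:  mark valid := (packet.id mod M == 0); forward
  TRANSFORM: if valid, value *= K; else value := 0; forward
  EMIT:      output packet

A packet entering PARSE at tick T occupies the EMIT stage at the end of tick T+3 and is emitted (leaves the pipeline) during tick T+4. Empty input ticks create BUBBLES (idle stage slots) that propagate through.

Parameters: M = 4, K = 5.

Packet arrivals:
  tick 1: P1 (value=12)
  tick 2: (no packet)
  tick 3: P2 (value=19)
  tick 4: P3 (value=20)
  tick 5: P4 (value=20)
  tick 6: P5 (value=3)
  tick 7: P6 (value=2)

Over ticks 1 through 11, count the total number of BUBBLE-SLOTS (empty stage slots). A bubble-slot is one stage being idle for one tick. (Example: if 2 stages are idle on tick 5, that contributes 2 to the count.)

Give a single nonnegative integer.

Answer: 20

Derivation:
Tick 1: [PARSE:P1(v=12,ok=F), VALIDATE:-, TRANSFORM:-, EMIT:-] out:-; bubbles=3
Tick 2: [PARSE:-, VALIDATE:P1(v=12,ok=F), TRANSFORM:-, EMIT:-] out:-; bubbles=3
Tick 3: [PARSE:P2(v=19,ok=F), VALIDATE:-, TRANSFORM:P1(v=0,ok=F), EMIT:-] out:-; bubbles=2
Tick 4: [PARSE:P3(v=20,ok=F), VALIDATE:P2(v=19,ok=F), TRANSFORM:-, EMIT:P1(v=0,ok=F)] out:-; bubbles=1
Tick 5: [PARSE:P4(v=20,ok=F), VALIDATE:P3(v=20,ok=F), TRANSFORM:P2(v=0,ok=F), EMIT:-] out:P1(v=0); bubbles=1
Tick 6: [PARSE:P5(v=3,ok=F), VALIDATE:P4(v=20,ok=T), TRANSFORM:P3(v=0,ok=F), EMIT:P2(v=0,ok=F)] out:-; bubbles=0
Tick 7: [PARSE:P6(v=2,ok=F), VALIDATE:P5(v=3,ok=F), TRANSFORM:P4(v=100,ok=T), EMIT:P3(v=0,ok=F)] out:P2(v=0); bubbles=0
Tick 8: [PARSE:-, VALIDATE:P6(v=2,ok=F), TRANSFORM:P5(v=0,ok=F), EMIT:P4(v=100,ok=T)] out:P3(v=0); bubbles=1
Tick 9: [PARSE:-, VALIDATE:-, TRANSFORM:P6(v=0,ok=F), EMIT:P5(v=0,ok=F)] out:P4(v=100); bubbles=2
Tick 10: [PARSE:-, VALIDATE:-, TRANSFORM:-, EMIT:P6(v=0,ok=F)] out:P5(v=0); bubbles=3
Tick 11: [PARSE:-, VALIDATE:-, TRANSFORM:-, EMIT:-] out:P6(v=0); bubbles=4
Total bubble-slots: 20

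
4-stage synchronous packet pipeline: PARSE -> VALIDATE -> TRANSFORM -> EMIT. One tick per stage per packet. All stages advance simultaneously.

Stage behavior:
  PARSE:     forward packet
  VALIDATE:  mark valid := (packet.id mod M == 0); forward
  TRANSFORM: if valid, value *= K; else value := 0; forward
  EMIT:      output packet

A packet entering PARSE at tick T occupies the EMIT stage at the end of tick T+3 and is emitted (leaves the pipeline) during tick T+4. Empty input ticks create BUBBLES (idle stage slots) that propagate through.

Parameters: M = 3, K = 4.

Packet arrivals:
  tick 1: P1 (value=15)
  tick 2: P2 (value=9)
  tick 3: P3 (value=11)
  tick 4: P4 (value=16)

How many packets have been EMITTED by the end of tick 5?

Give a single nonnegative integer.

Tick 1: [PARSE:P1(v=15,ok=F), VALIDATE:-, TRANSFORM:-, EMIT:-] out:-; in:P1
Tick 2: [PARSE:P2(v=9,ok=F), VALIDATE:P1(v=15,ok=F), TRANSFORM:-, EMIT:-] out:-; in:P2
Tick 3: [PARSE:P3(v=11,ok=F), VALIDATE:P2(v=9,ok=F), TRANSFORM:P1(v=0,ok=F), EMIT:-] out:-; in:P3
Tick 4: [PARSE:P4(v=16,ok=F), VALIDATE:P3(v=11,ok=T), TRANSFORM:P2(v=0,ok=F), EMIT:P1(v=0,ok=F)] out:-; in:P4
Tick 5: [PARSE:-, VALIDATE:P4(v=16,ok=F), TRANSFORM:P3(v=44,ok=T), EMIT:P2(v=0,ok=F)] out:P1(v=0); in:-
Emitted by tick 5: ['P1']

Answer: 1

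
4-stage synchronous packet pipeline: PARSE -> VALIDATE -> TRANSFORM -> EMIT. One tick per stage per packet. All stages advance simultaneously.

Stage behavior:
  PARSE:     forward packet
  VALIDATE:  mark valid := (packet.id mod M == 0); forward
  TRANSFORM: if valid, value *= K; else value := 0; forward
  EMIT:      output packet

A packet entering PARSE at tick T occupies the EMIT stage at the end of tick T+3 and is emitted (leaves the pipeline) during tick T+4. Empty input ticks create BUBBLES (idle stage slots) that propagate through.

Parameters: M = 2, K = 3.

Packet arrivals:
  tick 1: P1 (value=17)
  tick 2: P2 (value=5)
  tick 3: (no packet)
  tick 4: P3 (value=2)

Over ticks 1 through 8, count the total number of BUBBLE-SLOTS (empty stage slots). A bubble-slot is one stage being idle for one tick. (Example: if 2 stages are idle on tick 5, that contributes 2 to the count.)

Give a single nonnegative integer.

Answer: 20

Derivation:
Tick 1: [PARSE:P1(v=17,ok=F), VALIDATE:-, TRANSFORM:-, EMIT:-] out:-; bubbles=3
Tick 2: [PARSE:P2(v=5,ok=F), VALIDATE:P1(v=17,ok=F), TRANSFORM:-, EMIT:-] out:-; bubbles=2
Tick 3: [PARSE:-, VALIDATE:P2(v=5,ok=T), TRANSFORM:P1(v=0,ok=F), EMIT:-] out:-; bubbles=2
Tick 4: [PARSE:P3(v=2,ok=F), VALIDATE:-, TRANSFORM:P2(v=15,ok=T), EMIT:P1(v=0,ok=F)] out:-; bubbles=1
Tick 5: [PARSE:-, VALIDATE:P3(v=2,ok=F), TRANSFORM:-, EMIT:P2(v=15,ok=T)] out:P1(v=0); bubbles=2
Tick 6: [PARSE:-, VALIDATE:-, TRANSFORM:P3(v=0,ok=F), EMIT:-] out:P2(v=15); bubbles=3
Tick 7: [PARSE:-, VALIDATE:-, TRANSFORM:-, EMIT:P3(v=0,ok=F)] out:-; bubbles=3
Tick 8: [PARSE:-, VALIDATE:-, TRANSFORM:-, EMIT:-] out:P3(v=0); bubbles=4
Total bubble-slots: 20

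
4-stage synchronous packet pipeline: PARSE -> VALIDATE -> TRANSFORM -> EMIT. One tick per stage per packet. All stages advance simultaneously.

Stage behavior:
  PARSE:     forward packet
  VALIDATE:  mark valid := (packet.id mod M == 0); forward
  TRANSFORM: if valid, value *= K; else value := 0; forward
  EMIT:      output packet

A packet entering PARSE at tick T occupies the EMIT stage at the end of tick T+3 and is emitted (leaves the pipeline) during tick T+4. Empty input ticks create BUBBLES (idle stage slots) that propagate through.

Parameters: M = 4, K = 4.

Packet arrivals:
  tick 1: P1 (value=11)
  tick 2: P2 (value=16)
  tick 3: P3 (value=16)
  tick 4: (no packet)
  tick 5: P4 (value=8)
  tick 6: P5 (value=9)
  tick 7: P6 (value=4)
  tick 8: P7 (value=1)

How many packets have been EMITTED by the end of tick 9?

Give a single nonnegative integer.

Answer: 4

Derivation:
Tick 1: [PARSE:P1(v=11,ok=F), VALIDATE:-, TRANSFORM:-, EMIT:-] out:-; in:P1
Tick 2: [PARSE:P2(v=16,ok=F), VALIDATE:P1(v=11,ok=F), TRANSFORM:-, EMIT:-] out:-; in:P2
Tick 3: [PARSE:P3(v=16,ok=F), VALIDATE:P2(v=16,ok=F), TRANSFORM:P1(v=0,ok=F), EMIT:-] out:-; in:P3
Tick 4: [PARSE:-, VALIDATE:P3(v=16,ok=F), TRANSFORM:P2(v=0,ok=F), EMIT:P1(v=0,ok=F)] out:-; in:-
Tick 5: [PARSE:P4(v=8,ok=F), VALIDATE:-, TRANSFORM:P3(v=0,ok=F), EMIT:P2(v=0,ok=F)] out:P1(v=0); in:P4
Tick 6: [PARSE:P5(v=9,ok=F), VALIDATE:P4(v=8,ok=T), TRANSFORM:-, EMIT:P3(v=0,ok=F)] out:P2(v=0); in:P5
Tick 7: [PARSE:P6(v=4,ok=F), VALIDATE:P5(v=9,ok=F), TRANSFORM:P4(v=32,ok=T), EMIT:-] out:P3(v=0); in:P6
Tick 8: [PARSE:P7(v=1,ok=F), VALIDATE:P6(v=4,ok=F), TRANSFORM:P5(v=0,ok=F), EMIT:P4(v=32,ok=T)] out:-; in:P7
Tick 9: [PARSE:-, VALIDATE:P7(v=1,ok=F), TRANSFORM:P6(v=0,ok=F), EMIT:P5(v=0,ok=F)] out:P4(v=32); in:-
Emitted by tick 9: ['P1', 'P2', 'P3', 'P4']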